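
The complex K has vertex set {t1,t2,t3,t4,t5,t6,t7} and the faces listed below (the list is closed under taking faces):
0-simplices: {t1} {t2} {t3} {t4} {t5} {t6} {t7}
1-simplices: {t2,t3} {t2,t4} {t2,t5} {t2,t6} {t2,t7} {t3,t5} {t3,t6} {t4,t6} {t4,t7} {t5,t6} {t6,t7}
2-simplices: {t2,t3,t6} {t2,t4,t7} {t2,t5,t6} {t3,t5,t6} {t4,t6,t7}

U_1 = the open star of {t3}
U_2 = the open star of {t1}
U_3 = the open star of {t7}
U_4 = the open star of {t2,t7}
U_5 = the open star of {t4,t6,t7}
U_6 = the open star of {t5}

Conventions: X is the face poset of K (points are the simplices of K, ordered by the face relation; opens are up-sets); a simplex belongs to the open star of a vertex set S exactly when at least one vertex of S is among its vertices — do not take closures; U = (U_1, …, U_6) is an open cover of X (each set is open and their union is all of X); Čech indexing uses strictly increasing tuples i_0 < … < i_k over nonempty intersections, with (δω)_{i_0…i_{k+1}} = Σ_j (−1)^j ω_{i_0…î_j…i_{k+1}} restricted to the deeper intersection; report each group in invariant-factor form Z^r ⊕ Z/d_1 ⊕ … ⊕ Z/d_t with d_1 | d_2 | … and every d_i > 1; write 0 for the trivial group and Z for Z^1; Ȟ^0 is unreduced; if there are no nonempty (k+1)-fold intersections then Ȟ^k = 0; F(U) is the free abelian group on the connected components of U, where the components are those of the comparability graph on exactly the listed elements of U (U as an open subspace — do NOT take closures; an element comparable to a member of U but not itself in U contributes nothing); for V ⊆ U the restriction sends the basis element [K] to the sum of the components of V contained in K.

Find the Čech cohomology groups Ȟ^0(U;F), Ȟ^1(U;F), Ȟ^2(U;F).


Ȟ^0 ≅ Z^2,  Ȟ^1 ≅ Z,  Ȟ^2 ≅ 0

nonempty intersections:
  U1={{t3},{t2,t3},{t3,t5},{t3,t6},{t2,t3,t6},{t3,t5,t6}} U2={{t1}} U3={{t7},{t2,t7},{t4,t7},{t6,t7},{t2,t4,t7},{t4,t6,t7}} U4={{t2},{t7},{t2,t3},{t2,t4},{t2,t5},{t2,t6},{t2,t7},{t4,t7},{t6,t7},{t2,t3,t6},{t2,t4,t7},{t2,t5,t6},{t4,t6,t7}} U5={{t4},{t6},{t7},{t2,t4},{t2,t6},{t2,t7},{t3,t6},{t4,t6},{t4,t7},{t5,t6},{t6,t7},{t2,t3,t6},{t2,t4,t7},{t2,t5,t6},{t3,t5,t6},{t4,t6,t7}} U6={{t5},{t2,t5},{t3,t5},{t5,t6},{t2,t5,t6},{t3,t5,t6}}
  U14={{t2,t3},{t2,t3,t6}} U15={{t3,t6},{t2,t3,t6},{t3,t5,t6}} U16={{t3,t5},{t3,t5,t6}} U34={{t7},{t2,t7},{t4,t7},{t6,t7},{t2,t4,t7},{t4,t6,t7}} U35={{t7},{t2,t7},{t4,t7},{t6,t7},{t2,t4,t7},{t4,t6,t7}} U45={{t7},{t2,t4},{t2,t6},{t2,t7},{t4,t7},{t6,t7},{t2,t3,t6},{t2,t4,t7},{t2,t5,t6},{t4,t6,t7}} U46={{t2,t5},{t2,t5,t6}} U56={{t5,t6},{t2,t5,t6},{t3,t5,t6}}
  U145={{t2,t3,t6}} U156={{t3,t5,t6}} U345={{t7},{t2,t7},{t4,t7},{t6,t7},{t2,t4,t7},{t4,t6,t7}} U456={{t2,t5,t6}}
components per intersection:
  U1: {{t3},{t2,t3},{t3,t5},{t3,t6},{t2,t3,t6},{t3,t5,t6}}
  U2: {{t1}}
  U3: {{t7},{t2,t7},{t4,t7},{t6,t7},{t2,t4,t7},{t4,t6,t7}}
  U4: {{t2},{t7},{t2,t3},{t2,t4},{t2,t5},{t2,t6},{t2,t7},{t4,t7},{t6,t7},{t2,t3,t6},{t2,t4,t7},{t2,t5,t6},{t4,t6,t7}}
  U5: {{t4},{t6},{t7},{t2,t4},{t2,t6},{t2,t7},{t3,t6},{t4,t6},{t4,t7},{t5,t6},{t6,t7},{t2,t3,t6},{t2,t4,t7},{t2,t5,t6},{t3,t5,t6},{t4,t6,t7}}
  U6: {{t5},{t2,t5},{t3,t5},{t5,t6},{t2,t5,t6},{t3,t5,t6}}
  U14: {{t2,t3},{t2,t3,t6}}
  U15: {{t3,t6},{t2,t3,t6},{t3,t5,t6}}
  U16: {{t3,t5},{t3,t5,t6}}
  U34: {{t7},{t2,t7},{t4,t7},{t6,t7},{t2,t4,t7},{t4,t6,t7}}
  U35: {{t7},{t2,t7},{t4,t7},{t6,t7},{t2,t4,t7},{t4,t6,t7}}
  U45: {{t7},{t2,t4},{t2,t7},{t4,t7},{t6,t7},{t2,t4,t7},{t4,t6,t7}} {{t2,t6},{t2,t3,t6},{t2,t5,t6}}
  U46: {{t2,t5},{t2,t5,t6}}
  U56: {{t5,t6},{t2,t5,t6},{t3,t5,t6}}
  U145: {{t2,t3,t6}}
  U156: {{t3,t5,t6}}
  U345: {{t7},{t2,t7},{t4,t7},{t6,t7},{t2,t4,t7},{t4,t6,t7}}
  U456: {{t2,t5,t6}}
C dims 6,9,4; δ0: rk 4, SNF 1^4; δ1: rk 4, SNF 1^4
Ȟ^0: (6−4)−0=2 ⇒ Z^2
Ȟ^1: (9−4)−4=1 ⇒ Z
Ȟ^2: (4−0)−4=0 ⇒ 0


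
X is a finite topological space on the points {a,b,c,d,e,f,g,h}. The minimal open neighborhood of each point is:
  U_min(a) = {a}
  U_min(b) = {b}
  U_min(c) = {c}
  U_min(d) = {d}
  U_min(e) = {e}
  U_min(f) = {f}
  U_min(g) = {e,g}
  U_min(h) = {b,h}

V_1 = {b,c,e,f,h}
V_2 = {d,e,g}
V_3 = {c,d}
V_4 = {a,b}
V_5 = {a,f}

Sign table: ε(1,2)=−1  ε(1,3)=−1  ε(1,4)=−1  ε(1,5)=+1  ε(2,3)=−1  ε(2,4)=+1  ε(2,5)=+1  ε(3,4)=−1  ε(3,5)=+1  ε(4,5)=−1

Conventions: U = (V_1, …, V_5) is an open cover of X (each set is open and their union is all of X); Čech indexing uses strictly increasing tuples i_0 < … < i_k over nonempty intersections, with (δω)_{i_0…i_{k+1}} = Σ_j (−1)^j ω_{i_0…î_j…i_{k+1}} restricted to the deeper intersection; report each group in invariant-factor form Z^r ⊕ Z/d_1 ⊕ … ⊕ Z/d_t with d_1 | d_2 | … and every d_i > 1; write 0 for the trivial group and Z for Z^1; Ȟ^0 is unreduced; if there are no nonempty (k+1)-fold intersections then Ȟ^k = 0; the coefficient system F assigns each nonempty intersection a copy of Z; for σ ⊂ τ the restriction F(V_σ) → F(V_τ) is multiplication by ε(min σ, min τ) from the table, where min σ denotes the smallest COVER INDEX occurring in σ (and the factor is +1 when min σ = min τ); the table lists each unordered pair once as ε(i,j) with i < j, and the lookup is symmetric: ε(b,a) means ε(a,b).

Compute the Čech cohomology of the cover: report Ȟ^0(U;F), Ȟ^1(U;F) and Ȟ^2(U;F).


Ȟ^0(U;F) ≅ 0, Ȟ^1(U;F) ≅ Z ⊕ Z/2 and Ȟ^2(U;F) ≅ 0

nonempty overlaps:
  V12={e} V13={c} V14={b} V15={f} V23={d} V45={a}
C dims 5,6; δ0: rk 5, SNF 1^4·2
degree 0: 5−5−0 = 0 → Ȟ^0 ≅ 0
degree 1: 6−0−5 = 1 plus torsion [2] → Ȟ^1 ≅ Z ⊕ Z/2
degree 2: 0−0−0 = 0 → Ȟ^2 ≅ 0


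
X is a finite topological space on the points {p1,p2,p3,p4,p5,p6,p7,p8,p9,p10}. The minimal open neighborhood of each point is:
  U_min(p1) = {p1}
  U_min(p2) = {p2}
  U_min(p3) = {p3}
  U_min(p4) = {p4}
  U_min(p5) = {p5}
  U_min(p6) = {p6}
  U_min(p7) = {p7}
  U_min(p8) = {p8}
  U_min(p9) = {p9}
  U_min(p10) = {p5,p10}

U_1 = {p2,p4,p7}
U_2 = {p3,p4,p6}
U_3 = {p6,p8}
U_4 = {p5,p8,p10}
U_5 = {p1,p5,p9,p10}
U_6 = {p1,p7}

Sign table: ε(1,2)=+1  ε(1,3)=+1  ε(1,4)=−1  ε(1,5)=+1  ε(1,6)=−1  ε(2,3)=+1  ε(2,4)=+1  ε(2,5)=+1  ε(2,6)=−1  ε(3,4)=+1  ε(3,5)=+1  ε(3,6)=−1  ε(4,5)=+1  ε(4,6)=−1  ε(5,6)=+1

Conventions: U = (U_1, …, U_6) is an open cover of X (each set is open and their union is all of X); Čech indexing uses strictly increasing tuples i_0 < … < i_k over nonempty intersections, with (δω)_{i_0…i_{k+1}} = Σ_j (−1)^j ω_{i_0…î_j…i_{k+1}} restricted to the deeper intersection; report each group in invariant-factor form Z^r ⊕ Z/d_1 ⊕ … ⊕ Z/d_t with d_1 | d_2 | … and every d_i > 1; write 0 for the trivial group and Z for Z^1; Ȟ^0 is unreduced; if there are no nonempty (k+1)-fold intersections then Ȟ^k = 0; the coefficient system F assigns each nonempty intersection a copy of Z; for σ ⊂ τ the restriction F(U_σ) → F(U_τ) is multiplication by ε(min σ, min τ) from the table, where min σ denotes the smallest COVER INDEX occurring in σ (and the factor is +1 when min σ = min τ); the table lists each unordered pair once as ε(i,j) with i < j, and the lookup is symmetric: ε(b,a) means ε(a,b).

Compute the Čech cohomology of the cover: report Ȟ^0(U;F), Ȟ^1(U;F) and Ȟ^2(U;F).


Ȟ^0 ≅ 0; Ȟ^1 ≅ Z/2; Ȟ^2 ≅ 0

nonempty overlaps:
  U12={p4} U16={p7} U23={p6} U34={p8} U45={p5,p10} U56={p1}
C dims 6,6; δ0: rk 6, SNF 1^5·2
degree 0: 6−6−0 = 0 → Ȟ^0 ≅ 0
degree 1: 6−0−6 = 0 plus torsion [2] → Ȟ^1 ≅ Z/2
degree 2: 0−0−0 = 0 → Ȟ^2 ≅ 0


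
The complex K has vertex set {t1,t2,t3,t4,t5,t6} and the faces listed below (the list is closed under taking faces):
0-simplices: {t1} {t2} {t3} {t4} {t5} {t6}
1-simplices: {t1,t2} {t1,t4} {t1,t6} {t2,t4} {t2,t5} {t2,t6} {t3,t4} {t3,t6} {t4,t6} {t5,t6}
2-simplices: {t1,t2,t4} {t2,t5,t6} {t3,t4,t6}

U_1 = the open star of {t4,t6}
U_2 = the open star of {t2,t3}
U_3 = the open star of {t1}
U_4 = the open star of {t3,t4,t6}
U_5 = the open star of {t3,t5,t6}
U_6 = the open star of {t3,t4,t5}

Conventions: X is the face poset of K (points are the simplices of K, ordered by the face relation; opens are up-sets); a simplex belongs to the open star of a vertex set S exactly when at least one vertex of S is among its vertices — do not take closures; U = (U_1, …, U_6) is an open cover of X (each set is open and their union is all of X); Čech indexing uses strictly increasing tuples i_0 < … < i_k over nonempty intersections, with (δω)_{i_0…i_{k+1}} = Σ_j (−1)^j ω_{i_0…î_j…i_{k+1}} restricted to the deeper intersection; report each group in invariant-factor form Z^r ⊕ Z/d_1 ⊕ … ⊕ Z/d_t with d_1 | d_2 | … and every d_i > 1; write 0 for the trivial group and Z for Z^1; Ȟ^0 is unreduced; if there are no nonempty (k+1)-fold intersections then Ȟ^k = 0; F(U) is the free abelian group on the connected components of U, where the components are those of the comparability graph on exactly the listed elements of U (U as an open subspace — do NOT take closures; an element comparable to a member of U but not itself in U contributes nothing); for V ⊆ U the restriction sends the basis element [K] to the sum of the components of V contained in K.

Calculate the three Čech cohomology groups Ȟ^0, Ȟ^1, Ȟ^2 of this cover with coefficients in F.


Ȟ^0 ≅ Z,  Ȟ^1 ≅ Z^2,  Ȟ^2 ≅ 0

nerve simplices:
  U1={{t4},{t6},{t1,t4},{t1,t6},{t2,t4},{t2,t6},{t3,t4},{t3,t6},{t4,t6},{t5,t6},{t1,t2,t4},{t2,t5,t6},{t3,t4,t6}} U2={{t2},{t3},{t1,t2},{t2,t4},{t2,t5},{t2,t6},{t3,t4},{t3,t6},{t1,t2,t4},{t2,t5,t6},{t3,t4,t6}} U3={{t1},{t1,t2},{t1,t4},{t1,t6},{t1,t2,t4}} U4={{t3},{t4},{t6},{t1,t4},{t1,t6},{t2,t4},{t2,t6},{t3,t4},{t3,t6},{t4,t6},{t5,t6},{t1,t2,t4},{t2,t5,t6},{t3,t4,t6}} U5={{t3},{t5},{t6},{t1,t6},{t2,t5},{t2,t6},{t3,t4},{t3,t6},{t4,t6},{t5,t6},{t2,t5,t6},{t3,t4,t6}} U6={{t3},{t4},{t5},{t1,t4},{t2,t4},{t2,t5},{t3,t4},{t3,t6},{t4,t6},{t5,t6},{t1,t2,t4},{t2,t5,t6},{t3,t4,t6}}
  U12={{t2,t4},{t2,t6},{t3,t4},{t3,t6},{t1,t2,t4},{t2,t5,t6},{t3,t4,t6}} U13={{t1,t4},{t1,t6},{t1,t2,t4}} U14={{t4},{t6},{t1,t4},{t1,t6},{t2,t4},{t2,t6},{t3,t4},{t3,t6},{t4,t6},{t5,t6},{t1,t2,t4},{t2,t5,t6},{t3,t4,t6}} U15={{t6},{t1,t6},{t2,t6},{t3,t4},{t3,t6},{t4,t6},{t5,t6},{t2,t5,t6},{t3,t4,t6}} U16={{t4},{t1,t4},{t2,t4},{t3,t4},{t3,t6},{t4,t6},{t5,t6},{t1,t2,t4},{t2,t5,t6},{t3,t4,t6}} U23={{t1,t2},{t1,t2,t4}} U24={{t3},{t2,t4},{t2,t6},{t3,t4},{t3,t6},{t1,t2,t4},{t2,t5,t6},{t3,t4,t6}} U25={{t3},{t2,t5},{t2,t6},{t3,t4},{t3,t6},{t2,t5,t6},{t3,t4,t6}} U26={{t3},{t2,t4},{t2,t5},{t3,t4},{t3,t6},{t1,t2,t4},{t2,t5,t6},{t3,t4,t6}} U34={{t1,t4},{t1,t6},{t1,t2,t4}} U35={{t1,t6}} U36={{t1,t4},{t1,t2,t4}} U45={{t3},{t6},{t1,t6},{t2,t6},{t3,t4},{t3,t6},{t4,t6},{t5,t6},{t2,t5,t6},{t3,t4,t6}} U46={{t3},{t4},{t1,t4},{t2,t4},{t3,t4},{t3,t6},{t4,t6},{t5,t6},{t1,t2,t4},{t2,t5,t6},{t3,t4,t6}} U56={{t3},{t5},{t2,t5},{t3,t4},{t3,t6},{t4,t6},{t5,t6},{t2,t5,t6},{t3,t4,t6}}
  U123={{t1,t2,t4}} U124={{t2,t4},{t2,t6},{t3,t4},{t3,t6},{t1,t2,t4},{t2,t5,t6},{t3,t4,t6}} U125={{t2,t6},{t3,t4},{t3,t6},{t2,t5,t6},{t3,t4,t6}} U126={{t2,t4},{t3,t4},{t3,t6},{t1,t2,t4},{t2,t5,t6},{t3,t4,t6}} U134={{t1,t4},{t1,t6},{t1,t2,t4}} U135={{t1,t6}} U136={{t1,t4},{t1,t2,t4}} U145={{t6},{t1,t6},{t2,t6},{t3,t4},{t3,t6},{t4,t6},{t5,t6},{t2,t5,t6},{t3,t4,t6}} U146={{t4},{t1,t4},{t2,t4},{t3,t4},{t3,t6},{t4,t6},{t5,t6},{t1,t2,t4},{t2,t5,t6},{t3,t4,t6}} U156={{t3,t4},{t3,t6},{t4,t6},{t5,t6},{t2,t5,t6},{t3,t4,t6}} U234={{t1,t2,t4}} U236={{t1,t2,t4}} U245={{t3},{t2,t6},{t3,t4},{t3,t6},{t2,t5,t6},{t3,t4,t6}} U246={{t3},{t2,t4},{t3,t4},{t3,t6},{t1,t2,t4},{t2,t5,t6},{t3,t4,t6}} U256={{t3},{t2,t5},{t3,t4},{t3,t6},{t2,t5,t6},{t3,t4,t6}} U345={{t1,t6}} U346={{t1,t4},{t1,t2,t4}} U456={{t3},{t3,t4},{t3,t6},{t4,t6},{t5,t6},{t2,t5,t6},{t3,t4,t6}}
  U1234={{t1,t2,t4}} U1236={{t1,t2,t4}} U1245={{t2,t6},{t3,t4},{t3,t6},{t2,t5,t6},{t3,t4,t6}} U1246={{t2,t4},{t3,t4},{t3,t6},{t1,t2,t4},{t2,t5,t6},{t3,t4,t6}} U1256={{t3,t4},{t3,t6},{t2,t5,t6},{t3,t4,t6}} U1345={{t1,t6}} U1346={{t1,t4},{t1,t2,t4}} U1456={{t3,t4},{t3,t6},{t4,t6},{t5,t6},{t2,t5,t6},{t3,t4,t6}} U2346={{t1,t2,t4}} U2456={{t3},{t3,t4},{t3,t6},{t2,t5,t6},{t3,t4,t6}}
  U12346={{t1,t2,t4}} U12456={{t3,t4},{t3,t6},{t2,t5,t6},{t3,t4,t6}}
components per intersection:
  U1: {{t4},{t6},{t1,t4},{t1,t6},{t2,t4},{t2,t6},{t3,t4},{t3,t6},{t4,t6},{t5,t6},{t1,t2,t4},{t2,t5,t6},{t3,t4,t6}}
  U2: {{t2},{t1,t2},{t2,t4},{t2,t5},{t2,t6},{t1,t2,t4},{t2,t5,t6}} {{t3},{t3,t4},{t3,t6},{t3,t4,t6}}
  U3: {{t1},{t1,t2},{t1,t4},{t1,t6},{t1,t2,t4}}
  U4: {{t3},{t4},{t6},{t1,t4},{t1,t6},{t2,t4},{t2,t6},{t3,t4},{t3,t6},{t4,t6},{t5,t6},{t1,t2,t4},{t2,t5,t6},{t3,t4,t6}}
  U5: {{t3},{t5},{t6},{t1,t6},{t2,t5},{t2,t6},{t3,t4},{t3,t6},{t4,t6},{t5,t6},{t2,t5,t6},{t3,t4,t6}}
  U6: {{t3},{t4},{t1,t4},{t2,t4},{t3,t4},{t3,t6},{t4,t6},{t1,t2,t4},{t3,t4,t6}} {{t5},{t2,t5},{t5,t6},{t2,t5,t6}}
  U12: {{t2,t4},{t1,t2,t4}} {{t2,t6},{t2,t5,t6}} {{t3,t4},{t3,t6},{t3,t4,t6}}
  U13: {{t1,t4},{t1,t2,t4}} {{t1,t6}}
  U14: {{t4},{t6},{t1,t4},{t1,t6},{t2,t4},{t2,t6},{t3,t4},{t3,t6},{t4,t6},{t5,t6},{t1,t2,t4},{t2,t5,t6},{t3,t4,t6}}
  U15: {{t6},{t1,t6},{t2,t6},{t3,t4},{t3,t6},{t4,t6},{t5,t6},{t2,t5,t6},{t3,t4,t6}}
  U16: {{t4},{t1,t4},{t2,t4},{t3,t4},{t3,t6},{t4,t6},{t1,t2,t4},{t3,t4,t6}} {{t5,t6},{t2,t5,t6}}
  U23: {{t1,t2},{t1,t2,t4}}
  U24: {{t3},{t3,t4},{t3,t6},{t3,t4,t6}} {{t2,t4},{t1,t2,t4}} {{t2,t6},{t2,t5,t6}}
  U25: {{t3},{t3,t4},{t3,t6},{t3,t4,t6}} {{t2,t5},{t2,t6},{t2,t5,t6}}
  U26: {{t3},{t3,t4},{t3,t6},{t3,t4,t6}} {{t2,t4},{t1,t2,t4}} {{t2,t5},{t2,t5,t6}}
  U34: {{t1,t4},{t1,t2,t4}} {{t1,t6}}
  U35: {{t1,t6}}
  U36: {{t1,t4},{t1,t2,t4}}
  U45: {{t3},{t6},{t1,t6},{t2,t6},{t3,t4},{t3,t6},{t4,t6},{t5,t6},{t2,t5,t6},{t3,t4,t6}}
  U46: {{t3},{t4},{t1,t4},{t2,t4},{t3,t4},{t3,t6},{t4,t6},{t1,t2,t4},{t3,t4,t6}} {{t5,t6},{t2,t5,t6}}
  U56: {{t3},{t3,t4},{t3,t6},{t4,t6},{t3,t4,t6}} {{t5},{t2,t5},{t5,t6},{t2,t5,t6}}
  U123: {{t1,t2,t4}}
  U124: {{t2,t4},{t1,t2,t4}} {{t2,t6},{t2,t5,t6}} {{t3,t4},{t3,t6},{t3,t4,t6}}
  U125: {{t2,t6},{t2,t5,t6}} {{t3,t4},{t3,t6},{t3,t4,t6}}
  U126: {{t2,t4},{t1,t2,t4}} {{t3,t4},{t3,t6},{t3,t4,t6}} {{t2,t5,t6}}
  U134: {{t1,t4},{t1,t2,t4}} {{t1,t6}}
  U135: {{t1,t6}}
  U136: {{t1,t4},{t1,t2,t4}}
  U145: {{t6},{t1,t6},{t2,t6},{t3,t4},{t3,t6},{t4,t6},{t5,t6},{t2,t5,t6},{t3,t4,t6}}
  U146: {{t4},{t1,t4},{t2,t4},{t3,t4},{t3,t6},{t4,t6},{t1,t2,t4},{t3,t4,t6}} {{t5,t6},{t2,t5,t6}}
  U156: {{t3,t4},{t3,t6},{t4,t6},{t3,t4,t6}} {{t5,t6},{t2,t5,t6}}
  U234: {{t1,t2,t4}}
  U236: {{t1,t2,t4}}
  U245: {{t3},{t3,t4},{t3,t6},{t3,t4,t6}} {{t2,t6},{t2,t5,t6}}
  U246: {{t3},{t3,t4},{t3,t6},{t3,t4,t6}} {{t2,t4},{t1,t2,t4}} {{t2,t5,t6}}
  U256: {{t3},{t3,t4},{t3,t6},{t3,t4,t6}} {{t2,t5},{t2,t5,t6}}
  U345: {{t1,t6}}
  U346: {{t1,t4},{t1,t2,t4}}
  U456: {{t3},{t3,t4},{t3,t6},{t4,t6},{t3,t4,t6}} {{t5,t6},{t2,t5,t6}}
  U1234: {{t1,t2,t4}}
  U1236: {{t1,t2,t4}}
  U1245: {{t2,t6},{t2,t5,t6}} {{t3,t4},{t3,t6},{t3,t4,t6}}
  U1246: {{t2,t4},{t1,t2,t4}} {{t3,t4},{t3,t6},{t3,t4,t6}} {{t2,t5,t6}}
  U1256: {{t3,t4},{t3,t6},{t3,t4,t6}} {{t2,t5,t6}}
  U1345: {{t1,t6}}
  U1346: {{t1,t4},{t1,t2,t4}}
  U1456: {{t3,t4},{t3,t6},{t4,t6},{t3,t4,t6}} {{t5,t6},{t2,t5,t6}}
  U2346: {{t1,t2,t4}}
  U2456: {{t3},{t3,t4},{t3,t6},{t3,t4,t6}} {{t2,t5,t6}}
  U12346: {{t1,t2,t4}}
  U12456: {{t3,t4},{t3,t6},{t3,t4,t6}} {{t2,t5,t6}}
C dims 8,27,31,16; δ0: rk 7, SNF 1^7; δ1: rk 18, SNF 1^18; δ2: rk 13, SNF 1^13
degree 0: 8−7−0 = 1 → Ȟ^0 ≅ Z
degree 1: 27−18−7 = 2 → Ȟ^1 ≅ Z^2
degree 2: 31−13−18 = 0 → Ȟ^2 ≅ 0


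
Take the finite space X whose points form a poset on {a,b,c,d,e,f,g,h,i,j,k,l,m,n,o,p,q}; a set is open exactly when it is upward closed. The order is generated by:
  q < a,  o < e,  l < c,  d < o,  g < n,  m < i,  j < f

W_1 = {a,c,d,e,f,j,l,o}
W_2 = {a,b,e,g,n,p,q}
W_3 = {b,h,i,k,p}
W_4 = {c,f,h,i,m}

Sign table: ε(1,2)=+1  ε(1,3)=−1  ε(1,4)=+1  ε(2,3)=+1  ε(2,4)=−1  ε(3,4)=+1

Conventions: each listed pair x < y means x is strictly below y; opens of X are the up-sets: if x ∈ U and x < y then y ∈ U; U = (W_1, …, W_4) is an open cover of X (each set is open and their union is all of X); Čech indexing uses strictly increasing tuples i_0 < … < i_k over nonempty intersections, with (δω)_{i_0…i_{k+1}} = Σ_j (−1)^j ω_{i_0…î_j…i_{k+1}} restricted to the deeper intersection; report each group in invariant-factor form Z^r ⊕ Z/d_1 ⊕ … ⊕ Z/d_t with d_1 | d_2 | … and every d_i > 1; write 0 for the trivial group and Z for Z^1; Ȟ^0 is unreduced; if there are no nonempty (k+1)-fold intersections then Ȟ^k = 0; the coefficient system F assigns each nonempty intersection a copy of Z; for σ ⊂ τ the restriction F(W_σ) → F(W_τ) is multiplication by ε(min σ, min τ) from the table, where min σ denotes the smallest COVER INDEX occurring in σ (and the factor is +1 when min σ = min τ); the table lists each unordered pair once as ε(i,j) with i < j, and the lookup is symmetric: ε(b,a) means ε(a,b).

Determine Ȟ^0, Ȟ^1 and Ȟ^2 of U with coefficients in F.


nonempty overlaps:
  W12={a,e} W14={c,f} W23={b,p} W34={h,i}
C dims 4,4; δ0: rk 3, SNF 1^3
degree 0: 4−3−0 = 1 → Ȟ^0 ≅ Z
degree 1: 4−0−3 = 1 → Ȟ^1 ≅ Z
degree 2: 0−0−0 = 0 → Ȟ^2 ≅ 0

Ȟ^0 ≅ Z,  Ȟ^1 ≅ Z,  Ȟ^2 ≅ 0


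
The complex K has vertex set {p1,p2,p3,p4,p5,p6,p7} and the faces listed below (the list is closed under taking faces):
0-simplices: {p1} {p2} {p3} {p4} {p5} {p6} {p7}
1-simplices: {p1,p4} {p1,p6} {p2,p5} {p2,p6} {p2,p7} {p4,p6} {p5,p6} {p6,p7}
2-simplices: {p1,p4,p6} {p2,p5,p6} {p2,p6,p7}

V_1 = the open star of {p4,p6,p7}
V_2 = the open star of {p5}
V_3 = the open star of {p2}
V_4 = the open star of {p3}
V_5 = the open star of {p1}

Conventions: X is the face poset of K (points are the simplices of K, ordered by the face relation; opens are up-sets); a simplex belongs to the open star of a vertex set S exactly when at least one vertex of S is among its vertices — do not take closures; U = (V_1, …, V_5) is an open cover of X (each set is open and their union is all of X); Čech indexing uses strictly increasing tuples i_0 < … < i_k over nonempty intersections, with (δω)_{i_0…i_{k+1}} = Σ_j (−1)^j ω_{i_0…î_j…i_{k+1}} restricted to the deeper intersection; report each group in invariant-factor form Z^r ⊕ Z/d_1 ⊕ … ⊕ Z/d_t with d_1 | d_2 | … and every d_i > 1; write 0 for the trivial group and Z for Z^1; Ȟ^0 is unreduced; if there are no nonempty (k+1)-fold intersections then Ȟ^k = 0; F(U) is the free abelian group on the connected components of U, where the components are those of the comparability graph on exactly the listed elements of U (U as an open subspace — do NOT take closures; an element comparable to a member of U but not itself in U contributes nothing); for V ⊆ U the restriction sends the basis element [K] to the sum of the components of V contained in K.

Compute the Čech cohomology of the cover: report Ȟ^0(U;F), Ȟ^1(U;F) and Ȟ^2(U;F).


Ȟ^0 ≅ Z^2,  Ȟ^1 ≅ 0,  Ȟ^2 ≅ 0

nerve of the cover:
  V1={{p4},{p6},{p7},{p1,p4},{p1,p6},{p2,p6},{p2,p7},{p4,p6},{p5,p6},{p6,p7},{p1,p4,p6},{p2,p5,p6},{p2,p6,p7}} V2={{p5},{p2,p5},{p5,p6},{p2,p5,p6}} V3={{p2},{p2,p5},{p2,p6},{p2,p7},{p2,p5,p6},{p2,p6,p7}} V4={{p3}} V5={{p1},{p1,p4},{p1,p6},{p1,p4,p6}}
  V12={{p5,p6},{p2,p5,p6}} V13={{p2,p6},{p2,p7},{p2,p5,p6},{p2,p6,p7}} V15={{p1,p4},{p1,p6},{p1,p4,p6}} V23={{p2,p5},{p2,p5,p6}}
  V123={{p2,p5,p6}}
components per intersection:
  V1: {{p4},{p6},{p7},{p1,p4},{p1,p6},{p2,p6},{p2,p7},{p4,p6},{p5,p6},{p6,p7},{p1,p4,p6},{p2,p5,p6},{p2,p6,p7}}
  V2: {{p5},{p2,p5},{p5,p6},{p2,p5,p6}}
  V3: {{p2},{p2,p5},{p2,p6},{p2,p7},{p2,p5,p6},{p2,p6,p7}}
  V4: {{p3}}
  V5: {{p1},{p1,p4},{p1,p6},{p1,p4,p6}}
  V12: {{p5,p6},{p2,p5,p6}}
  V13: {{p2,p6},{p2,p7},{p2,p5,p6},{p2,p6,p7}}
  V15: {{p1,p4},{p1,p6},{p1,p4,p6}}
  V23: {{p2,p5},{p2,p5,p6}}
  V123: {{p2,p5,p6}}
C dims 5,4,1; δ0: rk 3, SNF 1^3; δ1: rk 1, SNF 1^1
Ȟ^0 = (5 − 3) − 0 = 2, so Ȟ^0 ≅ Z^2
Ȟ^1 = (4 − 1) − 3 = 0, so Ȟ^1 ≅ 0
Ȟ^2 = (1 − 0) − 1 = 0, so Ȟ^2 ≅ 0


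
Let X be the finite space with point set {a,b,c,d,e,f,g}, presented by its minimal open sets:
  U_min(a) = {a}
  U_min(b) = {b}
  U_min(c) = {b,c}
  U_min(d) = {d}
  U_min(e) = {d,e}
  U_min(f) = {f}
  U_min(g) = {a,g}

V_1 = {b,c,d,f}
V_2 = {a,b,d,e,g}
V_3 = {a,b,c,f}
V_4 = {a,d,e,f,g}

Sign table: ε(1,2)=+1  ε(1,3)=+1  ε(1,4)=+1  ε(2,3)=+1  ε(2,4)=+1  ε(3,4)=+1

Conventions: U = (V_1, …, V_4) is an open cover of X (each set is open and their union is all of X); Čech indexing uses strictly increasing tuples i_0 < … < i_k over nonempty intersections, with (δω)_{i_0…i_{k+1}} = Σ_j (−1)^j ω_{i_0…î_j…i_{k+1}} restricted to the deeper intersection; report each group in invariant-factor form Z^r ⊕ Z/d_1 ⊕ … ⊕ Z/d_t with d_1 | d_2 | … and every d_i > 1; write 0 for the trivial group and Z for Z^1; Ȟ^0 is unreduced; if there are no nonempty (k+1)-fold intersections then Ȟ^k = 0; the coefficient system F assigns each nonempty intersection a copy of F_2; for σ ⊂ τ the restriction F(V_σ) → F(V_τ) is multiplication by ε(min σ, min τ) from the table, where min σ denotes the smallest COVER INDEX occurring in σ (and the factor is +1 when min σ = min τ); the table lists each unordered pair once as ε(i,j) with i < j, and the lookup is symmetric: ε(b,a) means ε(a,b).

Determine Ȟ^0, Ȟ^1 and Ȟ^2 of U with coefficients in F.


Ȟ^0 ≅ Z/2,  Ȟ^1 ≅ 0,  Ȟ^2 ≅ Z/2

nonempty overlaps:
  V12={b,d} V13={b,c,f} V14={d,f} V23={a,b} V24={a,d,e,g} V34={a,f}
  V123={b} V124={d} V134={f} V234={a}
C dims 4,6,4; δ0: rk_F2 3; δ1: rk_F2 3
degree 0: 4−3−0 = 1 → Ȟ^0 ≅ Z/2
degree 1: 6−3−3 = 0 → Ȟ^1 ≅ 0
degree 2: 4−0−3 = 1 → Ȟ^2 ≅ Z/2


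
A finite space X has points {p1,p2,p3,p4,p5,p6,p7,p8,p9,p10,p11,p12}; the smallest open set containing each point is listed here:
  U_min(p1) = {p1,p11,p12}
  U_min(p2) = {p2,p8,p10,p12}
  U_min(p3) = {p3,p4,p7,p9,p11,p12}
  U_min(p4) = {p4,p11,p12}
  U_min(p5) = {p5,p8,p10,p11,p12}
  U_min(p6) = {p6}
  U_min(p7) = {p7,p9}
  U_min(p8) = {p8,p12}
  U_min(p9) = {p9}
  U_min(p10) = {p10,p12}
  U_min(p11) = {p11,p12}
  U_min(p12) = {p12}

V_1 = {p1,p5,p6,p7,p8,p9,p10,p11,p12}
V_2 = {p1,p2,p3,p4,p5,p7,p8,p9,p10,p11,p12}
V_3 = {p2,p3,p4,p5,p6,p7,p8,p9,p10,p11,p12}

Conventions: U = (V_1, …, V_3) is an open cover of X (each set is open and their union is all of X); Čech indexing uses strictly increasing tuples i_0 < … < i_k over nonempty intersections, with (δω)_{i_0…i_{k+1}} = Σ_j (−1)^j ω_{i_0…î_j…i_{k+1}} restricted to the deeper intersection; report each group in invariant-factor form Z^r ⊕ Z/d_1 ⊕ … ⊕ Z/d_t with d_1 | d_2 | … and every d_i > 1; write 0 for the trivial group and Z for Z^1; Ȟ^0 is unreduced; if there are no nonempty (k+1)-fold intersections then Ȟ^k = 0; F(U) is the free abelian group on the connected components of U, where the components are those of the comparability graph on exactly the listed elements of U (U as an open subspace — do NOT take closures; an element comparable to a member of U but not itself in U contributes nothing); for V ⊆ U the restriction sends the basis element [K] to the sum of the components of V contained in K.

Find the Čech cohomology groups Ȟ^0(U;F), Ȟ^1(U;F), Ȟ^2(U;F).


Ȟ^0 = Z^2,  Ȟ^1 = 0,  Ȟ^2 = 0

intersection data:
  V12={p1,p5,p7,p8,p9,p10,p11,p12} V13={p5,p6,p7,p8,p9,p10,p11,p12} V23={p2,p3,p4,p5,p7,p8,p9,p10,p11,p12}
  V123={p5,p7,p8,p9,p10,p11,p12}
components per intersection:
  V1: {p1,p5,p8,p10,p11,p12} {p6} {p7,p9}
  V2: {p1,p2,p3,p4,p5,p7,p8,p9,p10,p11,p12}
  V3: {p2,p3,p4,p5,p7,p8,p9,p10,p11,p12} {p6}
  V12: {p1,p5,p8,p10,p11,p12} {p7,p9}
  V13: {p5,p8,p10,p11,p12} {p6} {p7,p9}
  V23: {p2,p3,p4,p5,p7,p8,p9,p10,p11,p12}
  V123: {p5,p8,p10,p11,p12} {p7,p9}
C dims 6,6,2; δ0: rk 4, SNF 1^4; δ1: rk 2, SNF 1^2
Ȟ^0 = (6 − 4) − 0 = 2, so Ȟ^0 ≅ Z^2
Ȟ^1 = (6 − 2) − 4 = 0, so Ȟ^1 ≅ 0
Ȟ^2 = (2 − 0) − 2 = 0, so Ȟ^2 ≅ 0


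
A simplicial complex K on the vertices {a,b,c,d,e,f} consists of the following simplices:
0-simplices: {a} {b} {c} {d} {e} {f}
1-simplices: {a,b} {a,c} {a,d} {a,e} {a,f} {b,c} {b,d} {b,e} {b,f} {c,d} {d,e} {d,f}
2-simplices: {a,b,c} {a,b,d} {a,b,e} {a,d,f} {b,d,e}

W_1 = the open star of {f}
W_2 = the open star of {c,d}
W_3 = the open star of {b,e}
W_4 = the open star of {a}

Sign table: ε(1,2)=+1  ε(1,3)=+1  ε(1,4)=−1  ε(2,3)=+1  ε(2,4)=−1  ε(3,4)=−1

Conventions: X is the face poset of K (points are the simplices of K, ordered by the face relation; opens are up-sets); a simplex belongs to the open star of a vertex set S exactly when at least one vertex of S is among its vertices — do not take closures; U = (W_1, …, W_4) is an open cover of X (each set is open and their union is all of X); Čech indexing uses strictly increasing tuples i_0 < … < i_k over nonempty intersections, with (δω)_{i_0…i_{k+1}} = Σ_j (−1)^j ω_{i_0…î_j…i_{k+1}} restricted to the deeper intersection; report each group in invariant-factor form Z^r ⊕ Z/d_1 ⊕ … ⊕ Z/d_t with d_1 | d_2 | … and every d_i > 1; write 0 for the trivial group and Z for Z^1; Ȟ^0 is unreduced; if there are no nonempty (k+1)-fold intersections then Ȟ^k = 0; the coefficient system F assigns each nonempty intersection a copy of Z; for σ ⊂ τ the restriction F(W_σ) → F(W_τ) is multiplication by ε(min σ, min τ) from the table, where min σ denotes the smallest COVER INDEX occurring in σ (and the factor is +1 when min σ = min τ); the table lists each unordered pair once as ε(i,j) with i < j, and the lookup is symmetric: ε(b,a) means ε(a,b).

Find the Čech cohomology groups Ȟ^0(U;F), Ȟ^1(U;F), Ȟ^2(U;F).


Ȟ^0 ≅ Z, Ȟ^1 ≅ Z, Ȟ^2 ≅ 0

nonempty overlaps:
  W1={{f},{a,f},{b,f},{d,f},{a,d,f}} W2={{c},{d},{a,c},{a,d},{b,c},{b,d},{c,d},{d,e},{d,f},{a,b,c},{a,b,d},{a,d,f},{b,d,e}} W3={{b},{e},{a,b},{a,e},{b,c},{b,d},{b,e},{b,f},{d,e},{a,b,c},{a,b,d},{a,b,e},{b,d,e}} W4={{a},{a,b},{a,c},{a,d},{a,e},{a,f},{a,b,c},{a,b,d},{a,b,e},{a,d,f}}
  W12={{d,f},{a,d,f}} W13={{b,f}} W14={{a,f},{a,d,f}} W23={{b,c},{b,d},{d,e},{a,b,c},{a,b,d},{b,d,e}} W24={{a,c},{a,d},{a,b,c},{a,b,d},{a,d,f}} W34={{a,b},{a,e},{a,b,c},{a,b,d},{a,b,e}}
  W124={{a,d,f}} W234={{a,b,c},{a,b,d}}
C dims 4,6,2; δ0: rk 3, SNF 1^3; δ1: rk 2, SNF 1^2
degree 0: 4−3−0 = 1 → Ȟ^0 ≅ Z
degree 1: 6−2−3 = 1 → Ȟ^1 ≅ Z
degree 2: 2−0−2 = 0 → Ȟ^2 ≅ 0


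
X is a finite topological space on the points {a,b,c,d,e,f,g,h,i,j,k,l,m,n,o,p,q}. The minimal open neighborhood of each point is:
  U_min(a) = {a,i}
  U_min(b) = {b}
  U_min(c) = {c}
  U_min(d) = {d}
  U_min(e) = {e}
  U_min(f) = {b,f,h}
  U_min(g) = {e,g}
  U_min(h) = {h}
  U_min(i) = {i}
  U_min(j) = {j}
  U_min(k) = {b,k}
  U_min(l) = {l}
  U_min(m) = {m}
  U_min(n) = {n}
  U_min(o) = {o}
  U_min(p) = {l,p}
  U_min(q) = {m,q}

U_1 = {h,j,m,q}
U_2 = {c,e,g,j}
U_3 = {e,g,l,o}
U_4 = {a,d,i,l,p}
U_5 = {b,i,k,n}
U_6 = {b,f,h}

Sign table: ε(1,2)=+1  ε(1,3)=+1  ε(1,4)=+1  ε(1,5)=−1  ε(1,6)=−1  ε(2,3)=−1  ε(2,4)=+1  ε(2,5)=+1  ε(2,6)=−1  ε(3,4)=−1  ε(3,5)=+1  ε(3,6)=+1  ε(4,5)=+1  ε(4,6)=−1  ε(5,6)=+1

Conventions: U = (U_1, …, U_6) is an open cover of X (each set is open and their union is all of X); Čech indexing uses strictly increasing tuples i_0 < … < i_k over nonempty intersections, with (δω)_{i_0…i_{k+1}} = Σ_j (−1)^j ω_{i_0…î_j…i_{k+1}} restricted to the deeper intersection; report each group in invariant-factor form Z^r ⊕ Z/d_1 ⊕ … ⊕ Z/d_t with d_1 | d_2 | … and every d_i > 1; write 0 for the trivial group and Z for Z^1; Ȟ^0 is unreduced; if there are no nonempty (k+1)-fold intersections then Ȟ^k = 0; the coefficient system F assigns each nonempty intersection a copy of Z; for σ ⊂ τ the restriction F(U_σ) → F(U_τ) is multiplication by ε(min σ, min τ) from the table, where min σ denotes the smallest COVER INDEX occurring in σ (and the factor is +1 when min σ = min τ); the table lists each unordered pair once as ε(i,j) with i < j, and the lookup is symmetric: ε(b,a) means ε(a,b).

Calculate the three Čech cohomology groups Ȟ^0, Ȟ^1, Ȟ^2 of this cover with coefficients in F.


intersection data:
  U12={j} U16={h} U23={e,g} U34={l} U45={i} U56={b}
C dims 6,6; δ0: rk 6, SNF 1^5·2
Ȟ^0 = (6 − 6) − 0 = 0, so Ȟ^0 ≅ 0
Ȟ^1 = (6 − 0) − 6 = 0 plus torsion [2], so Ȟ^1 ≅ Z/2
Ȟ^2 = (0 − 0) − 0 = 0, so Ȟ^2 ≅ 0

Ȟ^0 ≅ 0; Ȟ^1 ≅ Z/2; Ȟ^2 ≅ 0


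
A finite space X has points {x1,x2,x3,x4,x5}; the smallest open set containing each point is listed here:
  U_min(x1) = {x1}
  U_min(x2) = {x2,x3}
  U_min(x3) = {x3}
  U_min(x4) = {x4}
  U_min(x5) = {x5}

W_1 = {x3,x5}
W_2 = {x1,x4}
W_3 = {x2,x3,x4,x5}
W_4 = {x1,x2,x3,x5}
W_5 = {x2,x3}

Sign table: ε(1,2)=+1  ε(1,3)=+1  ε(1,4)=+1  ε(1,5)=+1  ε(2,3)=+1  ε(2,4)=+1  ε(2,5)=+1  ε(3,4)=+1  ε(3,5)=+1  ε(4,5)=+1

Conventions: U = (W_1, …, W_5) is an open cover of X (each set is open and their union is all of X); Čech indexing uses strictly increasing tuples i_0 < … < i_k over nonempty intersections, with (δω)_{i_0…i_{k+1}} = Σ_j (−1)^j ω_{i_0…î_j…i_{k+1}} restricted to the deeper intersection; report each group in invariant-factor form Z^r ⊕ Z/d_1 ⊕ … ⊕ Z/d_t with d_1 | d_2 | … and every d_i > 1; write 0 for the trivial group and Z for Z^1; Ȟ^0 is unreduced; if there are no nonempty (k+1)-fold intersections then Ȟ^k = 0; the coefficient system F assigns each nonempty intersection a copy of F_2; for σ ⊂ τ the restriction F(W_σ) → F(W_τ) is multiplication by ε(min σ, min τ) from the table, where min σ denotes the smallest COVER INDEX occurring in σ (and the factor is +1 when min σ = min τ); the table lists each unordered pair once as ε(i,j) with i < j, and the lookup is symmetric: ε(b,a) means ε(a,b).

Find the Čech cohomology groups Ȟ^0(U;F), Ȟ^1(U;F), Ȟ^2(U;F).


Ȟ^0 ≅ Z/2; Ȟ^1 ≅ Z/2; Ȟ^2 ≅ 0

cover nerve:
  W13={x3,x5} W14={x3,x5} W15={x3} W23={x4} W24={x1} W34={x2,x3,x5} W35={x2,x3} W45={x2,x3}
  W134={x3,x5} W135={x3} W145={x3} W345={x2,x3}
  W1345={x3}
C dims 5,8,4,1; δ0: rk_F2 4; δ1: rk_F2 3; δ2: rk_F2 1
Ȟ^0: (5−4)−0=1 ⇒ Z/2
Ȟ^1: (8−3)−4=1 ⇒ Z/2
Ȟ^2: (4−1)−3=0 ⇒ 0


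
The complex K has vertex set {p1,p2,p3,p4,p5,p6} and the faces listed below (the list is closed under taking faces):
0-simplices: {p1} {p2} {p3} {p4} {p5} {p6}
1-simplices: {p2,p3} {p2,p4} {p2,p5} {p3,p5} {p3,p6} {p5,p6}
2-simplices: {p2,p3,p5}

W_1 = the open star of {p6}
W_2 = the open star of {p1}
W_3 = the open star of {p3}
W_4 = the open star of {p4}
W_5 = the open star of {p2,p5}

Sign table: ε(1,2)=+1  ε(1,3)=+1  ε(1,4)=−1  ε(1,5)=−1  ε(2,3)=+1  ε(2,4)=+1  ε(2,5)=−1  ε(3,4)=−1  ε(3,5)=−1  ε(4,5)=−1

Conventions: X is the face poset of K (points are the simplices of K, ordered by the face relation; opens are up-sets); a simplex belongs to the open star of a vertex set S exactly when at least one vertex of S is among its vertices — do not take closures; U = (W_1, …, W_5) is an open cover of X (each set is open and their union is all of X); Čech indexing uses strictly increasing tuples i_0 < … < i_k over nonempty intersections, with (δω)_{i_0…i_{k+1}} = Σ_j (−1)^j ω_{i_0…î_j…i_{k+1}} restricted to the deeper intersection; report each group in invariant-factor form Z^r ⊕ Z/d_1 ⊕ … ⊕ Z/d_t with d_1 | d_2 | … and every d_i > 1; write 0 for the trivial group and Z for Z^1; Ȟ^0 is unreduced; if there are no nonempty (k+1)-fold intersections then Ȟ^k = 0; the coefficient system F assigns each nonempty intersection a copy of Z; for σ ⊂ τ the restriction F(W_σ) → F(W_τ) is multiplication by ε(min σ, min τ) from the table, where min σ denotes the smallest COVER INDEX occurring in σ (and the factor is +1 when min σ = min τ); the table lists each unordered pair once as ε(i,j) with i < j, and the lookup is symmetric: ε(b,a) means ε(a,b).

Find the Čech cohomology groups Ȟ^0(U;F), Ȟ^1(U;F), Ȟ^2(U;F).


nerve of the cover:
  W1={{p6},{p3,p6},{p5,p6}} W2={{p1}} W3={{p3},{p2,p3},{p3,p5},{p3,p6},{p2,p3,p5}} W4={{p4},{p2,p4}} W5={{p2},{p5},{p2,p3},{p2,p4},{p2,p5},{p3,p5},{p5,p6},{p2,p3,p5}}
  W13={{p3,p6}} W15={{p5,p6}} W35={{p2,p3},{p3,p5},{p2,p3,p5}} W45={{p2,p4}}
C dims 5,4; δ0: rk 3, SNF 1^3
Ȟ^0 = (5 − 3) − 0 = 2, so Ȟ^0 ≅ Z^2
Ȟ^1 = (4 − 0) − 3 = 1, so Ȟ^1 ≅ Z
Ȟ^2 = (0 − 0) − 0 = 0, so Ȟ^2 ≅ 0

Ȟ^0(U;F) ≅ Z^2; Ȟ^1(U;F) ≅ Z; Ȟ^2(U;F) ≅ 0


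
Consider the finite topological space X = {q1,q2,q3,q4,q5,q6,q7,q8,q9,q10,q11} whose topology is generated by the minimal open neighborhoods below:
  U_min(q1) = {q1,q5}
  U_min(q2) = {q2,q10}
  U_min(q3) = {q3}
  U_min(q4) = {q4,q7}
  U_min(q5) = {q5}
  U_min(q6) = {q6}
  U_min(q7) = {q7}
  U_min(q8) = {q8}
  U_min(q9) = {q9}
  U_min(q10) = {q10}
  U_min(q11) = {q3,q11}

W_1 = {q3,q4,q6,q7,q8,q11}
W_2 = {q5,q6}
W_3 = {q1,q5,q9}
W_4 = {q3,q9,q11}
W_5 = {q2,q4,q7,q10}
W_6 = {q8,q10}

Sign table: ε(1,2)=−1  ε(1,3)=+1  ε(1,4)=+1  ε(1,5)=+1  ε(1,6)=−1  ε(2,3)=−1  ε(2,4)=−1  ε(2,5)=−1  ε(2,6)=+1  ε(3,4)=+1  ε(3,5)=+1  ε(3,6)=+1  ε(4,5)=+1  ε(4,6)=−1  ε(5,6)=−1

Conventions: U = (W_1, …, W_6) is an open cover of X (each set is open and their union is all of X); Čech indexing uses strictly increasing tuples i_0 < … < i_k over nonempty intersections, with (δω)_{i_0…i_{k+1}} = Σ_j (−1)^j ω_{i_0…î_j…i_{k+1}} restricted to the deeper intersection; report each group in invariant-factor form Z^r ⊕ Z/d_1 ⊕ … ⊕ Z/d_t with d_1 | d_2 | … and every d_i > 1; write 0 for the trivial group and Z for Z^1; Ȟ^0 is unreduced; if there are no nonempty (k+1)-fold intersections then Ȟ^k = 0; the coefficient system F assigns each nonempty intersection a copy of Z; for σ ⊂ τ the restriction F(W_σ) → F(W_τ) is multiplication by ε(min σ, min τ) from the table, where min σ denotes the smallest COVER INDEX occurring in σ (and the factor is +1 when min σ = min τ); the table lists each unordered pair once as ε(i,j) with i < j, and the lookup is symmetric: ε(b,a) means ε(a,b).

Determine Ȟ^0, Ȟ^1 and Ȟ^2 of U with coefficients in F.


Ȟ^0(U;F) ≅ Z,  Ȟ^1(U;F) ≅ Z^2,  Ȟ^2(U;F) ≅ 0

nonempty overlaps:
  W12={q6} W14={q3,q11} W15={q4,q7} W16={q8} W23={q5} W34={q9} W56={q10}
C dims 6,7; δ0: rk 5, SNF 1^5
degree 0: 6−5−0 = 1 → Ȟ^0 ≅ Z
degree 1: 7−0−5 = 2 → Ȟ^1 ≅ Z^2
degree 2: 0−0−0 = 0 → Ȟ^2 ≅ 0


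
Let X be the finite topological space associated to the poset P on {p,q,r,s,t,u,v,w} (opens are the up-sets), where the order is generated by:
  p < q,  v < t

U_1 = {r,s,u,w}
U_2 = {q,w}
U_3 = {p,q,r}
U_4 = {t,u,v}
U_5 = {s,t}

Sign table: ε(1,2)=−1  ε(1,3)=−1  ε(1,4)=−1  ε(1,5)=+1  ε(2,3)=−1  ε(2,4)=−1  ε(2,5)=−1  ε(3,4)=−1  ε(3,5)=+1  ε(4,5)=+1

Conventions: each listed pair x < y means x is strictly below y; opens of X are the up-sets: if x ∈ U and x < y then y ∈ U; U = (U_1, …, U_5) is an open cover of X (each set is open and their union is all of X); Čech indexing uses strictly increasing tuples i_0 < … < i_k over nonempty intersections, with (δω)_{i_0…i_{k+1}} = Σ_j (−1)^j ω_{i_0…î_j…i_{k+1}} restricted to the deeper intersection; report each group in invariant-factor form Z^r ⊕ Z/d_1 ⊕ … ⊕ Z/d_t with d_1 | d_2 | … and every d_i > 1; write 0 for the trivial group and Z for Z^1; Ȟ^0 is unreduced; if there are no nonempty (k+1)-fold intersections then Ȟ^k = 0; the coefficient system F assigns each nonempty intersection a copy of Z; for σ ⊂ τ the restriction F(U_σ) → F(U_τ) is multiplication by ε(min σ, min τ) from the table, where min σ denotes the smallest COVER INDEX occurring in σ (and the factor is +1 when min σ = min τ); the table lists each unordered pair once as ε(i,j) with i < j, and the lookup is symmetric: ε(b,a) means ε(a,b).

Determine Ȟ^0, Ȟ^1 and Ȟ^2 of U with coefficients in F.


Ȟ^0(U;F) ≅ 0; Ȟ^1(U;F) ≅ Z ⊕ Z/2; Ȟ^2(U;F) ≅ 0

nonempty overlaps:
  U12={w} U13={r} U14={u} U15={s} U23={q} U45={t}
C dims 5,6; δ0: rk 5, SNF 1^4·2
degree 0: 5−5−0 = 0 → Ȟ^0 ≅ 0
degree 1: 6−0−5 = 1 plus torsion [2] → Ȟ^1 ≅ Z ⊕ Z/2
degree 2: 0−0−0 = 0 → Ȟ^2 ≅ 0


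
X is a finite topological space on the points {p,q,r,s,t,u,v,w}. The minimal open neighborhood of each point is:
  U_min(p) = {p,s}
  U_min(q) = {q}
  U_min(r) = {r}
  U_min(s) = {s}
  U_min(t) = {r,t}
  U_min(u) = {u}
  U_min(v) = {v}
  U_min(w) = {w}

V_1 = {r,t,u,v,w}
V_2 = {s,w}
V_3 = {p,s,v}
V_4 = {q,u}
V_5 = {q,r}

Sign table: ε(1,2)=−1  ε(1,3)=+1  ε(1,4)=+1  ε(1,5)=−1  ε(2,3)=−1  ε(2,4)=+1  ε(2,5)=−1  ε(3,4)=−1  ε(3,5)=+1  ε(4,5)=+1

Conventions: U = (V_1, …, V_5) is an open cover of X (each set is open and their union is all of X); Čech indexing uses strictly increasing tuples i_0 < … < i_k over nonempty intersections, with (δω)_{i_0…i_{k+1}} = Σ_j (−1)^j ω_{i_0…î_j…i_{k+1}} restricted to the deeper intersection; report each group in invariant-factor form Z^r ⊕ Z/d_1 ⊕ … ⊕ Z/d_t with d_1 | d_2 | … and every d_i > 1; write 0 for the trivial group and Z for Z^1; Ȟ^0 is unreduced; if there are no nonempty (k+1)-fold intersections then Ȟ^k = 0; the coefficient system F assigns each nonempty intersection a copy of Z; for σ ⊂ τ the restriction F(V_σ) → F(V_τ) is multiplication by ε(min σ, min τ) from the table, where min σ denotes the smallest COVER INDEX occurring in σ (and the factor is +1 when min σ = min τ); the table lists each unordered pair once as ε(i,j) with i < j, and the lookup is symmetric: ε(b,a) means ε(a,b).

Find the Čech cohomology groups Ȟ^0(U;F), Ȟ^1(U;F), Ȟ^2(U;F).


nonempty overlaps:
  V12={w} V13={v} V14={u} V15={r} V23={s} V45={q}
C dims 5,6; δ0: rk 5, SNF 1^4·2
degree 0: 5−5−0 = 0 → Ȟ^0 ≅ 0
degree 1: 6−0−5 = 1 plus torsion [2] → Ȟ^1 ≅ Z ⊕ Z/2
degree 2: 0−0−0 = 0 → Ȟ^2 ≅ 0

Ȟ^0(U;F) ≅ 0; Ȟ^1(U;F) ≅ Z ⊕ Z/2; Ȟ^2(U;F) ≅ 0


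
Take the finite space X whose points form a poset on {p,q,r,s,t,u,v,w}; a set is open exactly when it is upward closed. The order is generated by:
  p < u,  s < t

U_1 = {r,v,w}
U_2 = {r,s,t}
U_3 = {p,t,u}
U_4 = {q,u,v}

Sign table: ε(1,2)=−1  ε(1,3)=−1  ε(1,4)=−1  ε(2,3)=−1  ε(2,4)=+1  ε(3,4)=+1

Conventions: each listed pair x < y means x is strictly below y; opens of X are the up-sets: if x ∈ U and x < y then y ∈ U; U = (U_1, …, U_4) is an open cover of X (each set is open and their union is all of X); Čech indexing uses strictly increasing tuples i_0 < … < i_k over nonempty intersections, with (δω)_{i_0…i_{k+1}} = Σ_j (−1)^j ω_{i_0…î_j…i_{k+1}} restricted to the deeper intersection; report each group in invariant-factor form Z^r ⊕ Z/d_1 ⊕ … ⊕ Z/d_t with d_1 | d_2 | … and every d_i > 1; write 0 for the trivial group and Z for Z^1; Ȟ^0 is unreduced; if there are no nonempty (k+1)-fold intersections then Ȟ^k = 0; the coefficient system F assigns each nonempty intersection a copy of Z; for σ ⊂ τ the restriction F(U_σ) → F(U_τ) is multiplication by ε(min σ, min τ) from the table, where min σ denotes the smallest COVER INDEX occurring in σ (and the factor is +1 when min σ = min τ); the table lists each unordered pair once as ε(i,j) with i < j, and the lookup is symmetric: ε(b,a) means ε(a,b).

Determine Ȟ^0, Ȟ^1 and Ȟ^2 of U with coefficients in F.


Ȟ^0 ≅ 0; Ȟ^1 ≅ Z/2; Ȟ^2 ≅ 0

cover nerve:
  U12={r} U14={v} U23={t} U34={u}
C dims 4,4; δ0: rk 4, SNF 1^3·2
Ȟ^0: (4−4)−0=0 ⇒ 0
Ȟ^1: (4−0)−4=0 plus torsion [2] ⇒ Z/2
Ȟ^2: (0−0)−0=0 ⇒ 0


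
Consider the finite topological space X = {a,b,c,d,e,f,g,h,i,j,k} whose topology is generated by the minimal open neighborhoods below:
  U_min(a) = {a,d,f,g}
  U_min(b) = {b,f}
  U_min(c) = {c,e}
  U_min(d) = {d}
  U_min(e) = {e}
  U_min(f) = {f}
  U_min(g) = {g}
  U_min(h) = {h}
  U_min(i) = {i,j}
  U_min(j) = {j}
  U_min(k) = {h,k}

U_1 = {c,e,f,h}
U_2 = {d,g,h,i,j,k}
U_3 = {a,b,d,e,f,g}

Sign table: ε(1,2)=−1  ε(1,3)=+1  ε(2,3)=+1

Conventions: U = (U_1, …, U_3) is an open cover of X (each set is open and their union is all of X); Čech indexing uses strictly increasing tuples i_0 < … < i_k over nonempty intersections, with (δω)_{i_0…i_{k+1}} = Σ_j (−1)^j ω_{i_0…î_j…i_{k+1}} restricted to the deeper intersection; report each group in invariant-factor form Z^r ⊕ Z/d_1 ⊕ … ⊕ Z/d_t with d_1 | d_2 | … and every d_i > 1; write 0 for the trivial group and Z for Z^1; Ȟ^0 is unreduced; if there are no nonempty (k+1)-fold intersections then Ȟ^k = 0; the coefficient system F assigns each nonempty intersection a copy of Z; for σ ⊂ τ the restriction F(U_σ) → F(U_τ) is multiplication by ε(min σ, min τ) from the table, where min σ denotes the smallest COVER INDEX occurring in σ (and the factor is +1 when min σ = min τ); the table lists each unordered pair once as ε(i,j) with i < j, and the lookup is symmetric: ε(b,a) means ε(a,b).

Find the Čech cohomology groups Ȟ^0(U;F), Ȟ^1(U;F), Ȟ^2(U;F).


Ȟ^0(U;F) ≅ 0,  Ȟ^1(U;F) ≅ Z/2,  Ȟ^2(U;F) ≅ 0

nerve of the cover:
  U12={h} U13={e,f} U23={d,g}
C dims 3,3; δ0: rk 3, SNF 1^2·2
Ȟ^0 = (3 − 3) − 0 = 0, so Ȟ^0 ≅ 0
Ȟ^1 = (3 − 0) − 3 = 0 plus torsion [2], so Ȟ^1 ≅ Z/2
Ȟ^2 = (0 − 0) − 0 = 0, so Ȟ^2 ≅ 0
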